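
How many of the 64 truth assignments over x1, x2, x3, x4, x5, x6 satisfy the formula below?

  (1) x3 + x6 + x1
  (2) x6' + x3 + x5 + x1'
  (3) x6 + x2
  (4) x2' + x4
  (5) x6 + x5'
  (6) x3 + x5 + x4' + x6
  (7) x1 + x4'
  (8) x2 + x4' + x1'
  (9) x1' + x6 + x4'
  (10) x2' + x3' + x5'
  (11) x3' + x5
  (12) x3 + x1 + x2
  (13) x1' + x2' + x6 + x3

There are 2^6 = 64 truth assignments over (x1, x2, x3, x4, x5, x6).
Split on x6. With x6 = 1, the clauses containing x6 are satisfied and x6' drops from the rest; 4 of the 2^5 = 32 assignments to the other variables satisfy what remains.
With x6 = 0, by the same count on the reduced clause set, 0 assignments work.
(One model: x1=F, x2=F, x3=T, x4=F, x5=T, x6=T.)
Total: 4 + 0 = 4.

4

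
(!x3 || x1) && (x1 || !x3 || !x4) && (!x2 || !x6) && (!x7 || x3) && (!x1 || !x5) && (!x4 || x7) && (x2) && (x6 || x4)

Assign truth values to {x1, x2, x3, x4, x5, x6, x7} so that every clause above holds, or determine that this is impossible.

Unit clause (x2) forces x2 = true.
Unit clause (!x6) forces x6 = false.
Unit clause (x4) forces x4 = true.
Unit clause (x7) forces x7 = true.
Unit clause (x3) forces x3 = true.
Unit clause (x1) forces x1 = true.
Unit clause (!x5) forces x5 = false.
All clauses are satisfied.

x1 ↦ true,  x2 ↦ true,  x3 ↦ true,  x4 ↦ true,  x5 ↦ false,  x6 ↦ false,  x7 ↦ true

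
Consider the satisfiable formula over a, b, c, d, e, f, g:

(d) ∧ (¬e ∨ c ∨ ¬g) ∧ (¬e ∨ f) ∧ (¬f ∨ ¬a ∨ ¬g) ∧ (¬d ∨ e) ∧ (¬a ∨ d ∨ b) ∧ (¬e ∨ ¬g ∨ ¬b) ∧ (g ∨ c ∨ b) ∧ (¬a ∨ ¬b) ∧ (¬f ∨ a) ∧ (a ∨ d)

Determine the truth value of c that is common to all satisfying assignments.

Suppose c = False.
The clause (d) is unit, so d = True.
The clause (e) is unit, so e = True.
The clause (¬g) is unit, so g = False.
The clause (f) is unit, so f = True.
The clause (b) is unit, so b = True.
The clause (¬a) is unit, so a = False.
Now (a) is unsatisfied and unit — conflict.
So every satisfying assignment has c = True.

True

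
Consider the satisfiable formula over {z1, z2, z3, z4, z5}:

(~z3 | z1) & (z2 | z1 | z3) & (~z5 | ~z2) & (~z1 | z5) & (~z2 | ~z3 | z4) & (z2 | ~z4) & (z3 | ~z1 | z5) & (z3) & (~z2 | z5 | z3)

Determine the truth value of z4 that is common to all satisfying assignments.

False

Suppose z4 = 1.
Unit clause (z2) forces z2 = 1.
Unit clause (~z5) forces z5 = 0.
Unit clause (~z1) forces z1 = 0.
Unit clause (~z3) forces z3 = 0.
But (z3) is also a unit clause — contradiction.
So every satisfying assignment has z4 = False.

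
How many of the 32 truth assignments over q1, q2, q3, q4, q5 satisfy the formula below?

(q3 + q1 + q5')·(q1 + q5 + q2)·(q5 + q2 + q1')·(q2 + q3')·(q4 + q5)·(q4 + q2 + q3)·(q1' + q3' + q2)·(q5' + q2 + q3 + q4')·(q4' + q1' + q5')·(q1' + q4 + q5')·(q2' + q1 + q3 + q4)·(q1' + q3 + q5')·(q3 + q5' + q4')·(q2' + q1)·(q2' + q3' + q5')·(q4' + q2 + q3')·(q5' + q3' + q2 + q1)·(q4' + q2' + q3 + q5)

There are 2^5 = 32 truth assignments over (q1, q2, q3, q4, q5).
Split on q5. With q5 = 1, the clauses containing q5 are satisfied and q5' drops from the rest; 0 of the 2^4 = 16 assignments to the other variables satisfy what remains.
With q5 = 0, by the same count on the reduced clause set, 1 assignment works.
(One model: q1=T, q2=T, q3=T, q4=T, q5=F.)
Total: 0 + 1 = 1.

1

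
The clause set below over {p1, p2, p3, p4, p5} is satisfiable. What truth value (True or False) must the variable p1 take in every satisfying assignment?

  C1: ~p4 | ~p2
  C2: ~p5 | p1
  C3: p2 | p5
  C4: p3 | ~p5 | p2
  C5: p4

True

Suppose p1 = 0.
The clause (~p5) is unit, so p5 = 0.
The clause (p2) is unit, so p2 = 1.
The clause (~p4) is unit, so p4 = 0.
Now (p4) is unsatisfied and unit — conflict.
So every satisfying assignment has p1 = True.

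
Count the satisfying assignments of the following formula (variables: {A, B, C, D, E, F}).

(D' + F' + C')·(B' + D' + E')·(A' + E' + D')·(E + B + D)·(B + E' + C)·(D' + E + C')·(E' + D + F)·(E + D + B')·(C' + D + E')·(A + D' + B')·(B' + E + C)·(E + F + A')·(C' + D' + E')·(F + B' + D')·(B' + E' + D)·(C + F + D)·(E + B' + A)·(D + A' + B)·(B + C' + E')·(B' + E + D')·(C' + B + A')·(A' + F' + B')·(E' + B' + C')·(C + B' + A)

There are 2^6 = 64 truth assignments over (A, B, C, D, E, F).
Split on E. With E = 1, the clauses containing E are satisfied and E' drops from the rest; 0 of the 2^5 = 32 assignments to the other variables satisfy what remains.
With E = 0, by the same count on the reduced clause set, 3 assignments work.
(One model: A=F, B=F, C=F, D=T, E=F, F=F.)
Total: 0 + 3 = 3.

3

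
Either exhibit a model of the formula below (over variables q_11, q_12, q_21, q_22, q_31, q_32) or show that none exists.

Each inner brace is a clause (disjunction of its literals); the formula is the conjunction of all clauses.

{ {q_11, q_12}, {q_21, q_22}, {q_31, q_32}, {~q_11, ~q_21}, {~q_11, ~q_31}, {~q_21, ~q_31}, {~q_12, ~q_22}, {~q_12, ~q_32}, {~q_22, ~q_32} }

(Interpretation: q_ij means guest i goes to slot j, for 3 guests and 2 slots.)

Branch on q_11: set q_11 = 1.
Unit clause (~q_21) forces q_21 = 0.
Unit clause (q_22) forces q_22 = 1.
Unit clause (~q_31) forces q_31 = 0.
Unit clause (q_32) forces q_32 = 1.
Now (~q_32) is unsatisfied and unit — conflict.
So q_11 must be the other value — set q_11 = 0.
Unit clause (q_12) forces q_12 = 1.
Unit clause (~q_22) forces q_22 = 0.
Unit clause (q_21) forces q_21 = 1.
Unit clause (~q_31) forces q_31 = 0.
Unit clause (q_32) forces q_32 = 1.
Now (~q_32) is unsatisfied and unit — conflict.
Both values of q_11 lead to a conflict.

UNSATISFIABLE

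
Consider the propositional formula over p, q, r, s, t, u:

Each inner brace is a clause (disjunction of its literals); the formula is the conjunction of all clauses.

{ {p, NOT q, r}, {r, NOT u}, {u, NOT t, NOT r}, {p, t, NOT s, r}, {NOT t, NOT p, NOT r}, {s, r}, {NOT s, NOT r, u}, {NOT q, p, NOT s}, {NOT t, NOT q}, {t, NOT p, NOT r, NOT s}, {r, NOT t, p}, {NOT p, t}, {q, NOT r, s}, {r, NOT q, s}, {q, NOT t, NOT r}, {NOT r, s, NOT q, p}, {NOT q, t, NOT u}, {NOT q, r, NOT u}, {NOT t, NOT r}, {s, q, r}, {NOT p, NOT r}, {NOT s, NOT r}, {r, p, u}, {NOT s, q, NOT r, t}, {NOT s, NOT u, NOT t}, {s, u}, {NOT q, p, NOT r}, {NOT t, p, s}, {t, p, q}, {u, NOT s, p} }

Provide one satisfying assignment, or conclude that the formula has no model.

p=true, q=false, r=false, s=true, t=true, u=false

Branch on r: set r = false.
Unit clause (NOT u) forces u = false.
Unit clause (s) forces s = true.
Unit clause (p) forces p = true.
Unit clause (t) forces t = true.
Unit clause (NOT q) forces q = false.
All clauses are satisfied.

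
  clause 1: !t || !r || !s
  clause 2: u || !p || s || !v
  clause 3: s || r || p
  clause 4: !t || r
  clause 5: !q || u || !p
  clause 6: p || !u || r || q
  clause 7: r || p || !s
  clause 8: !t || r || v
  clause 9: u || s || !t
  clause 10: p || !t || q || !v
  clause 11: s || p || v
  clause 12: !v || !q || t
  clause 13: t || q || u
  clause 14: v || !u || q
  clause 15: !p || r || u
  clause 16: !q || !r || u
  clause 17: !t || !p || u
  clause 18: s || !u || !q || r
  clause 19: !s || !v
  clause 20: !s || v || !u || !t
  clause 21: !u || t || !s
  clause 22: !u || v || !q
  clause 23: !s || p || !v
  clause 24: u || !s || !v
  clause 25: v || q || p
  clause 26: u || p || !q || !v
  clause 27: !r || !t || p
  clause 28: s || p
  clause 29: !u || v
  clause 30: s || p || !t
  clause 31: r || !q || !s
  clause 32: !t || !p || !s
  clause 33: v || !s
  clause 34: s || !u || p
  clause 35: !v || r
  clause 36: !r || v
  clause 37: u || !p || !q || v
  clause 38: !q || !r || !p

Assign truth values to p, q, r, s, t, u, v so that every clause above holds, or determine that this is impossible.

p ↦ true; q ↦ false; r ↦ true; s ↦ false; t ↦ true; u ↦ true; v ↦ true

Branch on t: set t = true.
The clause (r) is unit, so r = true.
The clause (!s) is unit, so s = false.
The clause (u) is unit, so u = true.
The clause (p) is unit, so p = true.
The clause (v) is unit, so v = true.
The clause (!q) is unit, so q = false.
This assignment satisfies each clause.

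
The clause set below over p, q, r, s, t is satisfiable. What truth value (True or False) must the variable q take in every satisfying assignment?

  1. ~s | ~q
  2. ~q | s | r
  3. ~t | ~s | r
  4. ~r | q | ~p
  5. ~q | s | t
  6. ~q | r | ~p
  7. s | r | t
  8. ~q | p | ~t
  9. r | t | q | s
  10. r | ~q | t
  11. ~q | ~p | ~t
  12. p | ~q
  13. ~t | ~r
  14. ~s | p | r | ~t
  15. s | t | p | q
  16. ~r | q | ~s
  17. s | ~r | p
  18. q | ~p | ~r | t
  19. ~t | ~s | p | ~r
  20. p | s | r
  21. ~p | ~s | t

Suppose q = 1.
Unit clause (~s) forces s = 0.
Unit clause (r) forces r = 1.
Unit clause (t) forces t = 1.
Now (~t) is unsatisfied and unit — conflict.
So every satisfying assignment has q = False.

False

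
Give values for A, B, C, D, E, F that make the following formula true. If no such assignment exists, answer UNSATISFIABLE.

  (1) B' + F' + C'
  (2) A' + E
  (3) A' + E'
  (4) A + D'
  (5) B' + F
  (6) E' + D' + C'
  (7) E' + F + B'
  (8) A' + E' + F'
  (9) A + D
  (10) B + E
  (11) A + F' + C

Suppose A = 0.
The clause (D') is unit, so D = 0.
That conflicts with the unit clause (D).
Backtrack on A: now try A = 1.
The clause (E) is unit, so E = 1.
That conflicts with the unit clause (E').
Neither A = 1 nor A = 0 works.

UNSATISFIABLE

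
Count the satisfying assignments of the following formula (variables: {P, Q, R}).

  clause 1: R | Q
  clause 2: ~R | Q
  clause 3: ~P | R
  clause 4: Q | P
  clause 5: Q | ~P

3

There are 2^3 = 8 truth assignments over (P, Q, R).
Split on P. With P = 1, the clauses containing P are satisfied and ~P drops from the rest; 1 of the 2^2 = 4 assignments to the other variables satisfy what remains.
With P = 0, by the same count on the reduced clause set, 2 assignments work.
Total: 1 + 2 = 3.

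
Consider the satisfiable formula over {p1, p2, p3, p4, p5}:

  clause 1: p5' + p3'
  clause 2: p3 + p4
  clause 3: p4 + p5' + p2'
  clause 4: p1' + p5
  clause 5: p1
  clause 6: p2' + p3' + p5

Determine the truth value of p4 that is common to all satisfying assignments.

True

Suppose p4 = 0.
From the singleton clause (p3), p3 = 1.
From the singleton clause (p5'), p5 = 0.
From the singleton clause (p1'), p1 = 0.
That conflicts with the unit clause (p1).
So every satisfying assignment has p4 = True.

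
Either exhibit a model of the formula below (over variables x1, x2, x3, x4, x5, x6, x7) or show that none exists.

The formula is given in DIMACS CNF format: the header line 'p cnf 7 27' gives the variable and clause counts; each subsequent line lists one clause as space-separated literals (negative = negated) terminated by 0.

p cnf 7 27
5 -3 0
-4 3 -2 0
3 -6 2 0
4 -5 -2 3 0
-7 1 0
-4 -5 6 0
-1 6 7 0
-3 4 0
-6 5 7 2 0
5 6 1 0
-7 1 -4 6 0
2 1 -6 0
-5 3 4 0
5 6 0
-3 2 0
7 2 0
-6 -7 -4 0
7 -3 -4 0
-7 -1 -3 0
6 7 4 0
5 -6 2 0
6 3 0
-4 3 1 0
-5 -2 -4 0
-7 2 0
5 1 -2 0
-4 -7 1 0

Suppose x5 = False.
(¬x3) alone gives x3 = False.
(x6) alone gives x6 = True.
(x2) alone gives x2 = True.
(¬x4) alone gives x4 = False.
(x1) alone gives x1 = True.
No clause remains; x7 is free.

x1=True, x2=True, x3=False, x4=False, x5=False, x6=True, x7=False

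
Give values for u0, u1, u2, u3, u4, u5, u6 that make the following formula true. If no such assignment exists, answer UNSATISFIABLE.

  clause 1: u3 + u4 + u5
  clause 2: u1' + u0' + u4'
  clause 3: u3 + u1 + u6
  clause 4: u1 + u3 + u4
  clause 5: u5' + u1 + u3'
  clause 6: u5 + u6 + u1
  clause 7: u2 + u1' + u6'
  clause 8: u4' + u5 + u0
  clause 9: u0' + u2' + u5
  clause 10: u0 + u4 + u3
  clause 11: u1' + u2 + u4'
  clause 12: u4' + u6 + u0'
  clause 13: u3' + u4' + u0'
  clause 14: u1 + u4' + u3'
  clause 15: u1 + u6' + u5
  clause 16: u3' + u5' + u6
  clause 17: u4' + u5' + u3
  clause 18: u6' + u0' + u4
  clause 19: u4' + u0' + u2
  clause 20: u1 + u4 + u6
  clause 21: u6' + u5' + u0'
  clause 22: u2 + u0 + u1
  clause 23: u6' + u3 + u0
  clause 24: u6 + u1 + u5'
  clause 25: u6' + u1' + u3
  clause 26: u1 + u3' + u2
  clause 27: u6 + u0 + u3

u0: 0, u1: 1, u2: 1, u3: 1, u4: 0, u5: 1, u6: 1

Case u3 = 1:
Case u5 = 1:
From the singleton clause (u1), u1 = 1.
From the singleton clause (u6), u6 = 1.
From the singleton clause (u2), u2 = 1.
From the singleton clause (u0'), u0 = 0.
No clause remains; u4 is free.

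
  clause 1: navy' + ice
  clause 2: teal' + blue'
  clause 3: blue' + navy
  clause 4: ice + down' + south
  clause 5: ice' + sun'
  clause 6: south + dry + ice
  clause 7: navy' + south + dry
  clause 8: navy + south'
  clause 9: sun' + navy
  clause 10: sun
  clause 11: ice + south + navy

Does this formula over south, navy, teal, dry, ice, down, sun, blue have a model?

From the singleton clause (sun), sun = 1.
From the singleton clause (ice'), ice = 0.
From the singleton clause (navy'), navy = 0.
But (navy) is also a unit clause — contradiction.
No assignment satisfies every clause.

No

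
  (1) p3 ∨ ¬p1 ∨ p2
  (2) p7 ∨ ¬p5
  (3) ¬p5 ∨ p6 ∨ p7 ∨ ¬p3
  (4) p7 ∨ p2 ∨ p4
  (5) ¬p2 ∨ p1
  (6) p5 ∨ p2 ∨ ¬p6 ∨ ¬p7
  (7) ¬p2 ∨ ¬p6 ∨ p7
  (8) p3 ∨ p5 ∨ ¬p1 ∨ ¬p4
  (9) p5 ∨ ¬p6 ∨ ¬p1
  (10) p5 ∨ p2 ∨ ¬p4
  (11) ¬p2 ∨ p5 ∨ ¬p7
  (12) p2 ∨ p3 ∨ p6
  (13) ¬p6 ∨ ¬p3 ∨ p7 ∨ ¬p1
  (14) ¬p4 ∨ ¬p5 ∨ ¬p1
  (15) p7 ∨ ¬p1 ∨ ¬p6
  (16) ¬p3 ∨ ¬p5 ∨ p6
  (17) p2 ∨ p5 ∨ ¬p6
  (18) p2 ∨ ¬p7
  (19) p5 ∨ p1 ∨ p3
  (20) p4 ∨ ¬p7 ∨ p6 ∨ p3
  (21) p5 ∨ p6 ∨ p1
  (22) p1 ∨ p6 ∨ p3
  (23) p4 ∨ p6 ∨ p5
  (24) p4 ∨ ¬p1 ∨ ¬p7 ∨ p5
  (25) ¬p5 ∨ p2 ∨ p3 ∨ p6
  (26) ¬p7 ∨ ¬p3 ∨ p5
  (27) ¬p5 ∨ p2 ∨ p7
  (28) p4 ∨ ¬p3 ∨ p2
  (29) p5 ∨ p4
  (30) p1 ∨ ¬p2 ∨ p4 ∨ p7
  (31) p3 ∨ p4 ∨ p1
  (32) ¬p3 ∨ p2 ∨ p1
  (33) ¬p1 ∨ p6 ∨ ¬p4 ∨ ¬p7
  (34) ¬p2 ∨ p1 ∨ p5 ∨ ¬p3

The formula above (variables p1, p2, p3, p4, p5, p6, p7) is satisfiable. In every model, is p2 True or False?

Suppose p2 = False.
From the singleton clause (¬p7), p7 = False.
From the singleton clause (¬p5), p5 = False.
From the singleton clause (p4), p4 = True.
Now (¬p4) is unsatisfied and unit — conflict.
So every satisfying assignment has p2 = True.

True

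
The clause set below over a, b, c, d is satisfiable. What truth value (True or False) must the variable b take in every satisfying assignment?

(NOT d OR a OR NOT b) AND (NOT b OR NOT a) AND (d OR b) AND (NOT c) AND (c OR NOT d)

True

Suppose b = false.
From the singleton clause (d), d = true.
From the singleton clause (NOT c), c = false.
Now (c) is unsatisfied and unit — conflict.
So every satisfying assignment has b = True.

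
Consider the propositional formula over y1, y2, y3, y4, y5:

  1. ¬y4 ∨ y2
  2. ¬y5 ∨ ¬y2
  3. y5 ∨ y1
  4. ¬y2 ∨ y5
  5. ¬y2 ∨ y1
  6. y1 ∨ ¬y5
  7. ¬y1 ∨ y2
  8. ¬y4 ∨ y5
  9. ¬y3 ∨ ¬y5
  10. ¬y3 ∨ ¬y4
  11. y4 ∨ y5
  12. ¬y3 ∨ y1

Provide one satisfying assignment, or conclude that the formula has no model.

Branch on y4: set y4 = False.
The clause (y5) is unit, so y5 = True.
The clause (¬y2) is unit, so y2 = False.
The clause (y1) is unit, so y1 = True.
But (¬y1) is also a unit clause — contradiction.
Backtrack on y4: now try y4 = True.
The clause (y2) is unit, so y2 = True.
The clause (¬y5) is unit, so y5 = False.
But (y5) is also a unit clause — contradiction.
Either choice for y4 ends in contradiction.

UNSATISFIABLE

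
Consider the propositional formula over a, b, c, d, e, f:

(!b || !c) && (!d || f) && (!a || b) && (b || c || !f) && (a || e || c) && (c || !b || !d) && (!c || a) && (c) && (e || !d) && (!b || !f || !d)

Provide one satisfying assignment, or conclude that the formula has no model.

From the singleton clause (c), c = true.
From the singleton clause (!b), b = false.
From the singleton clause (!a), a = false.
But (a) is also a unit clause — contradiction.

UNSATISFIABLE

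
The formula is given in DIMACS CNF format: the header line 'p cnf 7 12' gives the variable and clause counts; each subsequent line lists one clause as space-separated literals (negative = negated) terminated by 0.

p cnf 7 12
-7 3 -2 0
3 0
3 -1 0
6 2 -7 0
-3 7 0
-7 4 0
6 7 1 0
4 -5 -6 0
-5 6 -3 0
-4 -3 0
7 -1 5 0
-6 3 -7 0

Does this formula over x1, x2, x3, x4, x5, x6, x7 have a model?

Unit clause (x3) forces x3 = True.
Unit clause (x7) forces x7 = True.
Unit clause (x4) forces x4 = True.
Now (¬x4) is unsatisfied and unit — conflict.
No assignment satisfies every clause.

No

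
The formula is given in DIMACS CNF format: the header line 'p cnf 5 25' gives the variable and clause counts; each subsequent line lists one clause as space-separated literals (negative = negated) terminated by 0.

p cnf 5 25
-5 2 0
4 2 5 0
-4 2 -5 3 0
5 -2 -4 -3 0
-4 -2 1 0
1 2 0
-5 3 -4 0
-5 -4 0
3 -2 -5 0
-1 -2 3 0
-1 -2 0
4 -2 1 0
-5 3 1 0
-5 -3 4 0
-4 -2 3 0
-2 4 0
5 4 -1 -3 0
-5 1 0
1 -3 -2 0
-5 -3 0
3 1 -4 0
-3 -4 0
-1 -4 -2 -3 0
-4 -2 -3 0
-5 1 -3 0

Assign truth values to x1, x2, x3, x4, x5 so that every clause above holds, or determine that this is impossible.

Suppose x5 = False.
Suppose x4 = True.
The clause (¬x3) is unit, so x3 = False.
The clause (¬x2) is unit, so x2 = False.
The clause (x1) is unit, so x1 = True.
All clauses are satisfied.

x1=True, x2=False, x3=False, x4=True, x5=False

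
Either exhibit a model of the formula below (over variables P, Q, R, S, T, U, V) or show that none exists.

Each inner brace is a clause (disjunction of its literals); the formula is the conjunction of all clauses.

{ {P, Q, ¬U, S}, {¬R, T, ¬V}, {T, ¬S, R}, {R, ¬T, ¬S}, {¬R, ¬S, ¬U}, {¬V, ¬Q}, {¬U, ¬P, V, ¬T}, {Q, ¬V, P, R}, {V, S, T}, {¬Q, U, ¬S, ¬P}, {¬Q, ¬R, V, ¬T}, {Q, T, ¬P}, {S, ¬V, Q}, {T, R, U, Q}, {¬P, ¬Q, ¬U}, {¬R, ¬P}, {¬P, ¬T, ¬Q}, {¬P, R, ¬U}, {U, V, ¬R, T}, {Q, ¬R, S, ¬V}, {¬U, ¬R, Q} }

Branch on V: set V = True.
The clause (¬Q) is unit, so Q = False.
The clause (S) is unit, so S = True.
Branch on R: set R = True.
The clause (T) is unit, so T = True.
The clause (¬U) is unit, so U = False.
The clause (¬P) is unit, so P = False.
Every clause now holds.

P=False; Q=False; R=True; S=True; T=True; U=False; V=True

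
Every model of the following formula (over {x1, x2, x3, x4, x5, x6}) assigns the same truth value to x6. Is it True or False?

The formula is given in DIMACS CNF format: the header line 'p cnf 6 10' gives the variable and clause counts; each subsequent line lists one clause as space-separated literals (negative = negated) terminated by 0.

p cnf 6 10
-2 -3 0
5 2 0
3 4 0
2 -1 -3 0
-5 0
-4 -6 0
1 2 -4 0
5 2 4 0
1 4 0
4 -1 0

False

Suppose x6 = True.
Unit clause (¬x5) forces x5 = False.
Unit clause (x2) forces x2 = True.
Unit clause (¬x3) forces x3 = False.
Unit clause (x4) forces x4 = True.
That conflicts with the unit clause (¬x4).
So every satisfying assignment has x6 = False.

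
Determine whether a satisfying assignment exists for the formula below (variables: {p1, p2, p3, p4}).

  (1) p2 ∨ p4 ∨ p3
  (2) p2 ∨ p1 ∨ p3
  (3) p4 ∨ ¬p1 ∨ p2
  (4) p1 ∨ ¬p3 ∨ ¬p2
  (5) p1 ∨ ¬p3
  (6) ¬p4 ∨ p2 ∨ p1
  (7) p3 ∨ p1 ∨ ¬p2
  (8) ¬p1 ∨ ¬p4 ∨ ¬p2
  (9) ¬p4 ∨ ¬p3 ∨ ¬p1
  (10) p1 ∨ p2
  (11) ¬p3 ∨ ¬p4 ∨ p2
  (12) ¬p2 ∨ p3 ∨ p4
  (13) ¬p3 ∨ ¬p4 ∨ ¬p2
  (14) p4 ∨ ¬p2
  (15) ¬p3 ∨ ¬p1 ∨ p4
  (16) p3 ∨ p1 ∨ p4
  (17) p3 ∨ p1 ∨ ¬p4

Case p1 = True:
Case p4 = True:
The clause (¬p2) is unit, so p2 = False.
The clause (¬p3) is unit, so p3 = False.
All clauses are satisfied.
A satisfying assignment: p1 ↦ True; p2 ↦ False; p3 ↦ False; p4 ↦ True.

Yes, satisfiable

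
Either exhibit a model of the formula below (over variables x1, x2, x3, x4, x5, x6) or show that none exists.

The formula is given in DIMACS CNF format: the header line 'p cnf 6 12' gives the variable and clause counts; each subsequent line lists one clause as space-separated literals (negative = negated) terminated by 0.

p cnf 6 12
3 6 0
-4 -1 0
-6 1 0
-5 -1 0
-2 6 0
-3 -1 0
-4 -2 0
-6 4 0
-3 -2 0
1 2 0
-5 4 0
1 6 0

Branch on x3: set x3 = True.
(¬x1) alone gives x1 = False.
(¬x6) alone gives x6 = False.
Now (x6) is unsatisfied and unit — conflict.
Backtrack on x3: now try x3 = False.
(x6) alone gives x6 = True.
(x1) alone gives x1 = True.
(¬x4) alone gives x4 = False.
Now (x4) is unsatisfied and unit — conflict.
Both values of x3 lead to a conflict.

UNSATISFIABLE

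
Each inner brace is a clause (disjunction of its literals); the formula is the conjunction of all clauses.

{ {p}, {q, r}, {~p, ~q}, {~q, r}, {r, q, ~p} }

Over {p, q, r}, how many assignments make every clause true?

There are 2^3 = 8 truth assignments over (p, q, r).
Check each against the 5 clauses (columns in the order p, q, r):
  F F F  ✗ fails (p)
  F F T  ✗ fails (p)
  F T F  ✗ fails (p)
  F T T  ✗ fails (p)
  T F F  ✗ fails (q | r)
  T F T  ✓ satisfies all
  T T F  ✗ fails (~p | ~q)
  T T T  ✗ fails (~p | ~q)
1 of the 8 rows is a model.

1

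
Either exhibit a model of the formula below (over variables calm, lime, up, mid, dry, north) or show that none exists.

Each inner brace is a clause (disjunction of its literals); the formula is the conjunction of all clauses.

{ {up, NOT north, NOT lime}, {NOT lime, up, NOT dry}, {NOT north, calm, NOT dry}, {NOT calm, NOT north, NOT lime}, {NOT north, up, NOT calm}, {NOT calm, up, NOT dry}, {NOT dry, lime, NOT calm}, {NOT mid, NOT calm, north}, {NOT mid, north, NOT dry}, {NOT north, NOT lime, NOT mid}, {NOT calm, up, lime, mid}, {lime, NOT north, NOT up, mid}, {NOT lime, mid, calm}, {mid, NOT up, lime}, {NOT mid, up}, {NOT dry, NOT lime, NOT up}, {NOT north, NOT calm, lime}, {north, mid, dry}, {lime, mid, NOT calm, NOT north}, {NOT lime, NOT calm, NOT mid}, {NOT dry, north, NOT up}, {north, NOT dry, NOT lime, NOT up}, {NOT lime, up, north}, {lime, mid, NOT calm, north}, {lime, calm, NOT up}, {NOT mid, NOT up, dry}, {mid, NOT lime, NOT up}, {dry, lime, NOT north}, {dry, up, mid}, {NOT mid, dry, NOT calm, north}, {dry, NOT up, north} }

Try mid = false.
Try lime = false.
Unit clause (NOT up) forces up = false.
Unit clause (NOT calm) forces calm = false.
Unit clause (dry) forces dry = true.
Unit clause (NOT north) forces north = false.
Every clause now holds.

calm: false; lime: false; up: false; mid: false; dry: true; north: false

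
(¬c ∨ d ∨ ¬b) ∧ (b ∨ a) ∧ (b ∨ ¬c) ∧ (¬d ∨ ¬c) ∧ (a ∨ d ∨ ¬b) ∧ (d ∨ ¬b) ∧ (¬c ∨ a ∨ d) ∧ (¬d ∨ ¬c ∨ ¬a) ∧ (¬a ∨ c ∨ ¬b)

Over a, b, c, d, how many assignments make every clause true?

There are 2^4 = 16 truth assignments over (a, b, c, d).
Check each against the 9 clauses (columns in the order a, b, c, d):
  F F F F  ✗ fails (b ∨ a)
  F F F T  ✗ fails (b ∨ a)
  F F T F  ✗ fails (b ∨ a)
  F F T T  ✗ fails (b ∨ a)
  F T F F  ✗ fails (a ∨ d ∨ ¬b)
  F T F T  ✓ satisfies all
  F T T F  ✗ fails (¬c ∨ d ∨ ¬b)
  F T T T  ✗ fails (¬d ∨ ¬c)
  T F F F  ✓ satisfies all
  T F F T  ✓ satisfies all
  T F T F  ✗ fails (b ∨ ¬c)
  T F T T  ✗ fails (b ∨ ¬c)
  T T F F  ✗ fails (d ∨ ¬b)
  T T F T  ✗ fails (¬a ∨ c ∨ ¬b)
  T T T F  ✗ fails (¬c ∨ d ∨ ¬b)
  T T T T  ✗ fails (¬d ∨ ¬c)
3 of the 16 rows are models.

3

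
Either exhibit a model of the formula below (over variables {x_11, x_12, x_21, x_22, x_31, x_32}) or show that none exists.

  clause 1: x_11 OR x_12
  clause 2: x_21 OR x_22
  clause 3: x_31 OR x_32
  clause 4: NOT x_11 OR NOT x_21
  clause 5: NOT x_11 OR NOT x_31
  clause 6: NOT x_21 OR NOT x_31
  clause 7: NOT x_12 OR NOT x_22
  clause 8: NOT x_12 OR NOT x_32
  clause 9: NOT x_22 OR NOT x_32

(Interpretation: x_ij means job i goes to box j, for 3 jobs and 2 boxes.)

UNSATISFIABLE

Suppose x_11 = true.
(NOT x_21) alone gives x_21 = false.
(x_22) alone gives x_22 = true.
(NOT x_31) alone gives x_31 = false.
(x_32) alone gives x_32 = true.
That conflicts with the unit clause (NOT x_32).
That branch fails; take x_11 = false instead.
(x_12) alone gives x_12 = true.
(NOT x_22) alone gives x_22 = false.
(x_21) alone gives x_21 = true.
(NOT x_31) alone gives x_31 = false.
(x_32) alone gives x_32 = true.
That conflicts with the unit clause (NOT x_32).
Both values of x_11 lead to a conflict.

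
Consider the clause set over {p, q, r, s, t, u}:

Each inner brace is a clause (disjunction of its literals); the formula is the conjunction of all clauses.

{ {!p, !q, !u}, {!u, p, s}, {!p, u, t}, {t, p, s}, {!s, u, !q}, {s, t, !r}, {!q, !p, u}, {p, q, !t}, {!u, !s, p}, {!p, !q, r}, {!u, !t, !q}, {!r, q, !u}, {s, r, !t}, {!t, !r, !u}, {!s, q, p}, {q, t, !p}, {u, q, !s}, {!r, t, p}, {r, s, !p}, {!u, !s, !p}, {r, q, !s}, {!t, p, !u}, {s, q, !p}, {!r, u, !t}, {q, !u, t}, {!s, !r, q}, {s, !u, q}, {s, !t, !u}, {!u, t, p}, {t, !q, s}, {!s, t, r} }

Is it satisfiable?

Unsatisfiable

Branch on p: set p = false.
Branch on u: set u = false.
Branch on t: set t = true.
(q) alone gives q = true.
(!s) alone gives s = false.
(r) alone gives r = true.
That conflicts with the unit clause (!r).
So t must be the other value — set t = false.
(s) alone gives s = true.
(!q) alone gives q = false.
That conflicts with the unit clause (q).
Both values of t lead to a conflict.
So u must be the other value — set u = true.
(s) alone gives s = true.
That conflicts with the unit clause (!s).
Both values of u lead to a conflict.
So p must be the other value — set p = true.
Branch on q: set q = false.
(t) alone gives t = true.
(s) alone gives s = true.
(u) alone gives u = true.
That conflicts with the unit clause (!u).
So q must be the other value — set q = true.
(!u) alone gives u = false.
That conflicts with the unit clause (u).
Both values of q lead to a conflict.
Both values of p lead to a conflict.
No assignment satisfies every clause.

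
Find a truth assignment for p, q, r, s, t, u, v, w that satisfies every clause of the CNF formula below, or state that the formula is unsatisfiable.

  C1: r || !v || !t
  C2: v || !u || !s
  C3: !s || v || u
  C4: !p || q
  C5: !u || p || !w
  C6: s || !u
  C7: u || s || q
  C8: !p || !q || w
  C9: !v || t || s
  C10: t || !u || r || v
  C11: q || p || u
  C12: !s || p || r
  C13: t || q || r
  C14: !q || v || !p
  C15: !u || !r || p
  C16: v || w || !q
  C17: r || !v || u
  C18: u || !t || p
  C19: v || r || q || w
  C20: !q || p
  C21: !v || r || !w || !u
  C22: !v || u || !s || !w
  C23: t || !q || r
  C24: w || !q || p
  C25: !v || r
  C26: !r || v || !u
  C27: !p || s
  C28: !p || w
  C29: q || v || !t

Case p = true:
The clause (q) is unit, so q = true.
The clause (w) is unit, so w = true.
The clause (v) is unit, so v = true.
The clause (r) is unit, so r = true.
The clause (s) is unit, so s = true.
The clause (u) is unit, so u = true.
No clause remains; t is free.

p=true,  q=true,  r=true,  s=true,  t=true,  u=true,  v=true,  w=true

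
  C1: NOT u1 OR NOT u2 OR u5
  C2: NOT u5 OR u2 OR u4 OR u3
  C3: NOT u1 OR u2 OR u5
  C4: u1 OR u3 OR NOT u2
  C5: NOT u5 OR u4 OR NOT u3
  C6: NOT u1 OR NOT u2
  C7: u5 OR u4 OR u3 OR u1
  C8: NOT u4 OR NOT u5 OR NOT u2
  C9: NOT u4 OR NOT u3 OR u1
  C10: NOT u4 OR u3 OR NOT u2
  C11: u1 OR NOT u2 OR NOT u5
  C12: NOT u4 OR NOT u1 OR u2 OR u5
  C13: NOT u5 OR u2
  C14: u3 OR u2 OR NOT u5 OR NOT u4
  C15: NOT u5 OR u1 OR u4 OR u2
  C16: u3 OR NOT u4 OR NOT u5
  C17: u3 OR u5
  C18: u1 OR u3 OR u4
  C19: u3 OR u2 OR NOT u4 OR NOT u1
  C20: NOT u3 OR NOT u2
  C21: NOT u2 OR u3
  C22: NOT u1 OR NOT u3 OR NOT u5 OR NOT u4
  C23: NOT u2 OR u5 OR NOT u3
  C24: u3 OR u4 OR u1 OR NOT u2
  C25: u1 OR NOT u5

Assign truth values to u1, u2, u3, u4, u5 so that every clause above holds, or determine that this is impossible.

Suppose u1 = false.
The clause (NOT u5) is unit, so u5 = false.
The clause (u3) is unit, so u3 = true.
The clause (NOT u4) is unit, so u4 = false.
The clause (NOT u2) is unit, so u2 = false.
Every clause now holds.

u1: false; u2: false; u3: true; u4: false; u5: false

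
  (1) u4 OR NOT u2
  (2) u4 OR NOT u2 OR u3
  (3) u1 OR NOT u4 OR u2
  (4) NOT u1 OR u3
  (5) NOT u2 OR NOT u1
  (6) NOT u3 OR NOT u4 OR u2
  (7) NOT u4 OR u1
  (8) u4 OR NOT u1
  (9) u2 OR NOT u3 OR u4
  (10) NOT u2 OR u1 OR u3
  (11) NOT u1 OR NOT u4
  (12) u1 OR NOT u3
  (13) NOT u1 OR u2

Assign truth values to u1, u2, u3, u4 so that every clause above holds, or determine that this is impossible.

Case u4 = false:
(NOT u2) alone gives u2 = false.
(NOT u1) alone gives u1 = false.
(NOT u3) alone gives u3 = false.
This assignment satisfies each clause.

u1=false; u2=false; u3=false; u4=false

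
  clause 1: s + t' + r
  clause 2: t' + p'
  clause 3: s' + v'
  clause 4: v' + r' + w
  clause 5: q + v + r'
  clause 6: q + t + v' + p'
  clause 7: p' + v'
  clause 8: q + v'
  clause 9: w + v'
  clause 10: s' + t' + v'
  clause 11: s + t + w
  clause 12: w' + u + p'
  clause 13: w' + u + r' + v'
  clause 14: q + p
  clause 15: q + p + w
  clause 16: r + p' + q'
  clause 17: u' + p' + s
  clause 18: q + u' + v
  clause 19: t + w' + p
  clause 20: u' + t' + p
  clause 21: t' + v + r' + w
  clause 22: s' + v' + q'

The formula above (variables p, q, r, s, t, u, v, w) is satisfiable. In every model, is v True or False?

Suppose v = 1.
From the singleton clause (s'), s = 0.
From the singleton clause (p'), p = 0.
From the singleton clause (q), q = 1.
From the singleton clause (w), w = 1.
From the singleton clause (t), t = 1.
From the singleton clause (r), r = 1.
From the singleton clause (u), u = 1.
Now (u') is unsatisfied and unit — conflict.
So every satisfying assignment has v = False.

False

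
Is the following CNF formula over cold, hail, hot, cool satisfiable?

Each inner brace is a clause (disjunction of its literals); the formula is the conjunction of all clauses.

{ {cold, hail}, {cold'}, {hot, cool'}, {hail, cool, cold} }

The clause (cold') is unit, so cold = 0.
The clause (hail) is unit, so hail = 1.
Branch on hot: set hot = 0.
The clause (cool') is unit, so cool = 0.
This assignment satisfies each clause.
A satisfying assignment: cold=0; hail=1; hot=0; cool=0.

Yes, satisfiable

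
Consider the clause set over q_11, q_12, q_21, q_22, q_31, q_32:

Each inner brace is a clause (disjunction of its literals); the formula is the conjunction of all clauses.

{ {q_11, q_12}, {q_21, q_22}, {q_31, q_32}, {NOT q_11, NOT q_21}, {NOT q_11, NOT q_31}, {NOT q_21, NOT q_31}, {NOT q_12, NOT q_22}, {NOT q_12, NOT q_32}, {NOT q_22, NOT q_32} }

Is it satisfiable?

No

Case q_11 = true:
From the singleton clause (NOT q_21), q_21 = false.
From the singleton clause (q_22), q_22 = true.
From the singleton clause (NOT q_31), q_31 = false.
From the singleton clause (q_32), q_32 = true.
Now (NOT q_32) is unsatisfied and unit — conflict.
Backtrack on q_11: now try q_11 = false.
From the singleton clause (q_12), q_12 = true.
From the singleton clause (NOT q_22), q_22 = false.
From the singleton clause (q_21), q_21 = true.
From the singleton clause (NOT q_31), q_31 = false.
From the singleton clause (q_32), q_32 = true.
Now (NOT q_32) is unsatisfied and unit — conflict.
Both values of q_11 lead to a conflict.
No assignment satisfies every clause.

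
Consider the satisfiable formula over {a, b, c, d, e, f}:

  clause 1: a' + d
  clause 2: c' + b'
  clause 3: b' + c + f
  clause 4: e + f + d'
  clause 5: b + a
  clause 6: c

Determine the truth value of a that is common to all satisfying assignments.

Suppose a = 0.
From the singleton clause (b), b = 1.
From the singleton clause (c'), c = 0.
Now (c) is unsatisfied and unit — conflict.
So every satisfying assignment has a = True.

True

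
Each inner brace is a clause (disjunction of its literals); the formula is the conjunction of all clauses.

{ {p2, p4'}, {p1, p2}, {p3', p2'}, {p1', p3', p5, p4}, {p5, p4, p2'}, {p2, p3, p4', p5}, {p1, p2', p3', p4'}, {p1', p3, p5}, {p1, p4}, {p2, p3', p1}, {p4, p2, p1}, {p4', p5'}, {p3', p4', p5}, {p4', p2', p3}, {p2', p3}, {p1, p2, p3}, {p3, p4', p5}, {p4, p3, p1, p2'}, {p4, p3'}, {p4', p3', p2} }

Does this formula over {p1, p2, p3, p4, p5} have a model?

Satisfiable

Branch on p2: set p2 = 0.
From the singleton clause (p4'), p4 = 0.
From the singleton clause (p1), p1 = 1.
From the singleton clause (p3'), p3 = 0.
From the singleton clause (p5), p5 = 1.
Every clause now holds.
A satisfying assignment: p1=1, p2=0, p3=0, p4=0, p5=1.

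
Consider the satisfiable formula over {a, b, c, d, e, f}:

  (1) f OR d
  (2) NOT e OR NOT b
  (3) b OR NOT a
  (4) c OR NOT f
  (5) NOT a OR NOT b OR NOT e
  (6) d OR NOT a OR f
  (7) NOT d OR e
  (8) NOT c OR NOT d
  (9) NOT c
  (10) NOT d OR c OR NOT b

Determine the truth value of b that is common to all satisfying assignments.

Suppose b = true.
(NOT e) alone gives e = false.
(NOT d) alone gives d = false.
(f) alone gives f = true.
(c) alone gives c = true.
That conflicts with the unit clause (NOT c).
So every satisfying assignment has b = False.

False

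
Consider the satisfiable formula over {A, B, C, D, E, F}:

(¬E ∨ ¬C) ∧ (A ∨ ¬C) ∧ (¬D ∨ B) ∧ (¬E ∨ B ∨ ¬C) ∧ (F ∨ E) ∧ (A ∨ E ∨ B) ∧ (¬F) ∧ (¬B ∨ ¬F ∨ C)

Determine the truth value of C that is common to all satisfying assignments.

False

Suppose C = True.
From the singleton clause (¬E), E = False.
From the singleton clause (A), A = True.
From the singleton clause (F), F = True.
That conflicts with the unit clause (¬F).
So every satisfying assignment has C = False.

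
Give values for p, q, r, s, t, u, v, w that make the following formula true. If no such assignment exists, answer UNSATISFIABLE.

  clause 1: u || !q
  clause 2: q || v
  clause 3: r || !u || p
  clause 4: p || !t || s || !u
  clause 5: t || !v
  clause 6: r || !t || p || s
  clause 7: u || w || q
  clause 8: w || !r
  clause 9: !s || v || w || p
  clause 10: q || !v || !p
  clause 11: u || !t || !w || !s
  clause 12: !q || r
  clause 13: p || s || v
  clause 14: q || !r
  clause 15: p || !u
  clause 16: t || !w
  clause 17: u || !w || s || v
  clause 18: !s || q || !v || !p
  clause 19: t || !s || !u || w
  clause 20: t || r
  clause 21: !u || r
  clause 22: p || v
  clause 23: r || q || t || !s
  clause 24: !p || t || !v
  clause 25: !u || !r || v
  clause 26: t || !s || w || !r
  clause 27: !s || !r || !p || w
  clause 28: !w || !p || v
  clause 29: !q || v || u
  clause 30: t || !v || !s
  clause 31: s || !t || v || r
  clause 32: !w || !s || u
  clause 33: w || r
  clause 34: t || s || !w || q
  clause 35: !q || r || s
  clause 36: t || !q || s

Try u = true.
From the singleton clause (p), p = true.
From the singleton clause (r), r = true.
From the singleton clause (w), w = true.
From the singleton clause (q), q = true.
From the singleton clause (t), t = true.
From the singleton clause (v), v = true.
No clause remains; s is free.

p: true, q: true, r: true, s: true, t: true, u: true, v: true, w: true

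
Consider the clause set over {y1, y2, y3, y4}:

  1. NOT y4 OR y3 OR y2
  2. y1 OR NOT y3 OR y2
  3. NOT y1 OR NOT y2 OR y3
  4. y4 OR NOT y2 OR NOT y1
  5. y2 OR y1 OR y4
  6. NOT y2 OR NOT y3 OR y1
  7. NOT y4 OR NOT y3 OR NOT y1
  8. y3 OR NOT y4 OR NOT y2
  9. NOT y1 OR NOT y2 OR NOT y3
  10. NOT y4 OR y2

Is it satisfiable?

Yes, satisfiable

Suppose y4 = false.
Suppose y2 = false.
(y1) alone gives y1 = true.
All clauses hold; y3 can take either value.
A satisfying assignment: y1: true, y2: false, y3: true, y4: false.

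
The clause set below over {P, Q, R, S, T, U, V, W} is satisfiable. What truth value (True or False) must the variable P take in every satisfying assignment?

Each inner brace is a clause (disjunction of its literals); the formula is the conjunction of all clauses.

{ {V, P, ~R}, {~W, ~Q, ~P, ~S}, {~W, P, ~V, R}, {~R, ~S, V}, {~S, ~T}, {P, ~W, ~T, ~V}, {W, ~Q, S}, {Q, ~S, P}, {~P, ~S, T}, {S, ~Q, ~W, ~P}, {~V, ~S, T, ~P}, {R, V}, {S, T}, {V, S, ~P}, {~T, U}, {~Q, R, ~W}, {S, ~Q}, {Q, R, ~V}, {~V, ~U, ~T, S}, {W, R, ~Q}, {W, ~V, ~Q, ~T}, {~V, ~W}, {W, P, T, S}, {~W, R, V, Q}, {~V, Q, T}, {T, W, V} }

False

Suppose P = 1.
Branch on S: set S = 0.
(T) alone gives T = 1.
(V) alone gives V = 1.
(U) alone gives U = 1.
That conflicts with the unit clause (~U).
Backtrack on S: now try S = 1.
(~T) alone gives T = 0.
That conflicts with the unit clause (T).
Either choice for S ends in contradiction.
So every satisfying assignment has P = False.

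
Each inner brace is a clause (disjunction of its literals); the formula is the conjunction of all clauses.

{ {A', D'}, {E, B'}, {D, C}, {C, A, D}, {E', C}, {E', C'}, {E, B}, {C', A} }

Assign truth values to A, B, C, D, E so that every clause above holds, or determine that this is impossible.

UNSATISFIABLE

Branch on A: set A = 0.
(C') alone gives C = 0.
(D) alone gives D = 1.
(E') alone gives E = 0.
(B') alone gives B = 0.
That conflicts with the unit clause (B).
Undo A and try A = 1.
(D') alone gives D = 0.
(C) alone gives C = 1.
(E') alone gives E = 0.
(B') alone gives B = 0.
That conflicts with the unit clause (B).
Neither A = 1 nor A = 0 works.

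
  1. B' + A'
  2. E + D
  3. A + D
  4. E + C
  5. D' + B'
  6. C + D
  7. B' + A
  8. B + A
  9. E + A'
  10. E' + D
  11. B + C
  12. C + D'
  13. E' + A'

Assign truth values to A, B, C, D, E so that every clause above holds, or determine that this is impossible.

Suppose B = 0.
From the singleton clause (A), A = 1.
From the singleton clause (E), E = 1.
But (E') is also a unit clause — contradiction.
Backtrack on B: now try B = 1.
From the singleton clause (A'), A = 0.
But (A) is also a unit clause — contradiction.
Neither B = 1 nor B = 0 works.

UNSATISFIABLE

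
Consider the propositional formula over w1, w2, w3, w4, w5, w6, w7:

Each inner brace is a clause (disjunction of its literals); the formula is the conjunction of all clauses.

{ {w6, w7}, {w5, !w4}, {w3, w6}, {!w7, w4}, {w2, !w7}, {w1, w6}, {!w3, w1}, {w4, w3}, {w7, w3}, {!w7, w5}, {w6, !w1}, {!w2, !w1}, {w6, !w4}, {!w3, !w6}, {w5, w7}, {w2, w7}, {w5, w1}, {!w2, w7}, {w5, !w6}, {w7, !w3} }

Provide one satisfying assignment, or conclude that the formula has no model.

Try w6 = true.
(!w3) alone gives w3 = false.
(w4) alone gives w4 = true.
(w5) alone gives w5 = true.
(w7) alone gives w7 = true.
(w2) alone gives w2 = true.
(!w1) alone gives w1 = false.
Every clause now holds.

w1: false,  w2: true,  w3: false,  w4: true,  w5: true,  w6: true,  w7: true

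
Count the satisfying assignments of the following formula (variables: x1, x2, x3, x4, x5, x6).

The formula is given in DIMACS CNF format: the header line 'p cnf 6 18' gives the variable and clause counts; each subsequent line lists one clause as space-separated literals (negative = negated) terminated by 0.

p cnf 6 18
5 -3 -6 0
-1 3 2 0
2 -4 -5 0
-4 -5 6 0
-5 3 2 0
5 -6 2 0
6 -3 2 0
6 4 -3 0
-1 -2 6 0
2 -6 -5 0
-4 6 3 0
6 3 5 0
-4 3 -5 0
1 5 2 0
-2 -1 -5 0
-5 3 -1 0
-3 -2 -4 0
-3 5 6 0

7

There are 2^6 = 64 truth assignments over (x1, x2, x3, x4, x5, x6).
Split on x2. With x2 = True, the clauses containing x2 are satisfied and ¬x2 drops from the rest; 7 of the 2^5 = 32 assignments to the other variables satisfy what remains.
With x2 = False, by the same count on the reduced clause set, 0 assignments work.
(One model: x1=F, x2=T, x3=F, x4=F, x5=F, x6=T.)
Total: 7 + 0 = 7.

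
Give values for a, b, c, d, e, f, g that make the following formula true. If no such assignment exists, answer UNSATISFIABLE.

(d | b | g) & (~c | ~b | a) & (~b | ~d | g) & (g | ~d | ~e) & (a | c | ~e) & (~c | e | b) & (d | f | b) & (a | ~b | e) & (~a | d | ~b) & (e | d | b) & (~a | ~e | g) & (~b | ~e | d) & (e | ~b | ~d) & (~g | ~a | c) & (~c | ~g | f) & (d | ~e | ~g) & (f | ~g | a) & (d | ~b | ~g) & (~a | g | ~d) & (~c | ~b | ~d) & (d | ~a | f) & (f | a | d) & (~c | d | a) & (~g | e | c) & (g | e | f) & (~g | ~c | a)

a: 0; b: 0; c: 0; d: 1; e: 0; f: 1; g: 0

Try d = 1.
Try b = 0.
Try g = 0.
From the singleton clause (~e), e = 0.
From the singleton clause (~c), c = 0.
From the singleton clause (~a), a = 0.
From the singleton clause (f), f = 1.
Every clause now holds.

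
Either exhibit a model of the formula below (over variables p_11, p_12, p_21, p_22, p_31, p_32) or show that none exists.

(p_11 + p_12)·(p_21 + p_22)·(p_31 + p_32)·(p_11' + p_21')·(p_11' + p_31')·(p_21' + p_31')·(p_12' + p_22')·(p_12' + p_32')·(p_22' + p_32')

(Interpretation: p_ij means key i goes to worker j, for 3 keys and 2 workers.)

UNSATISFIABLE

Case p_11 = 1:
(p_21') alone gives p_21 = 0.
(p_22) alone gives p_22 = 1.
(p_31') alone gives p_31 = 0.
(p_32) alone gives p_32 = 1.
That conflicts with the unit clause (p_32').
So p_11 must be the other value — set p_11 = 0.
(p_12) alone gives p_12 = 1.
(p_22') alone gives p_22 = 0.
(p_21) alone gives p_21 = 1.
(p_31') alone gives p_31 = 0.
(p_32) alone gives p_32 = 1.
That conflicts with the unit clause (p_32').
Either choice for p_11 ends in contradiction.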